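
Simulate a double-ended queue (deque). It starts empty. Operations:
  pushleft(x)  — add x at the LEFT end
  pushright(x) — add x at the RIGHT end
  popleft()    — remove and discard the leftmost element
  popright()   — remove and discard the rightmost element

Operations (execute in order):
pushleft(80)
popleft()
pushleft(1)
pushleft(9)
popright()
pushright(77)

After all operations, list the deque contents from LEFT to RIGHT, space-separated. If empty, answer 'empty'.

Answer: 9 77

Derivation:
pushleft(80): [80]
popleft(): []
pushleft(1): [1]
pushleft(9): [9, 1]
popright(): [9]
pushright(77): [9, 77]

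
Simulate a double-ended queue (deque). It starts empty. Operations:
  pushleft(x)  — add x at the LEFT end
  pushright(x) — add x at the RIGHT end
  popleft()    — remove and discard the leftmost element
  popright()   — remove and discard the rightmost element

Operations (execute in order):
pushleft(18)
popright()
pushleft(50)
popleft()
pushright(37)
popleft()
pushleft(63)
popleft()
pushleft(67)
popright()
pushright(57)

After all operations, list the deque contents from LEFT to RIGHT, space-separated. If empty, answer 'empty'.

Answer: 57

Derivation:
pushleft(18): [18]
popright(): []
pushleft(50): [50]
popleft(): []
pushright(37): [37]
popleft(): []
pushleft(63): [63]
popleft(): []
pushleft(67): [67]
popright(): []
pushright(57): [57]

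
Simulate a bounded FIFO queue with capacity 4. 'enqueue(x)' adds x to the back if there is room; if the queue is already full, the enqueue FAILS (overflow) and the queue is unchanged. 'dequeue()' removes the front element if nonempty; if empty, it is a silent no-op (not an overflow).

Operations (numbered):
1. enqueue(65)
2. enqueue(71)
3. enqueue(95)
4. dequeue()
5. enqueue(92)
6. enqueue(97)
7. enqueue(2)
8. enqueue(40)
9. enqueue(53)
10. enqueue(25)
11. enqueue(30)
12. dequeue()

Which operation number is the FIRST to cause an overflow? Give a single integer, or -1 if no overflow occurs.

1. enqueue(65): size=1
2. enqueue(71): size=2
3. enqueue(95): size=3
4. dequeue(): size=2
5. enqueue(92): size=3
6. enqueue(97): size=4
7. enqueue(2): size=4=cap → OVERFLOW (fail)
8. enqueue(40): size=4=cap → OVERFLOW (fail)
9. enqueue(53): size=4=cap → OVERFLOW (fail)
10. enqueue(25): size=4=cap → OVERFLOW (fail)
11. enqueue(30): size=4=cap → OVERFLOW (fail)
12. dequeue(): size=3

Answer: 7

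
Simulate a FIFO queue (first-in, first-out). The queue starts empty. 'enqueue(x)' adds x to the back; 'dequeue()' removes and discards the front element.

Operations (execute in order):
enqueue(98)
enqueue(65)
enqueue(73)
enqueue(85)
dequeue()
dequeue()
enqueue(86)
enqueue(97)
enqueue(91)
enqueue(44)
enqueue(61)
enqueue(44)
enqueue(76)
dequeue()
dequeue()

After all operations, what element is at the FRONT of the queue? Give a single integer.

Answer: 86

Derivation:
enqueue(98): queue = [98]
enqueue(65): queue = [98, 65]
enqueue(73): queue = [98, 65, 73]
enqueue(85): queue = [98, 65, 73, 85]
dequeue(): queue = [65, 73, 85]
dequeue(): queue = [73, 85]
enqueue(86): queue = [73, 85, 86]
enqueue(97): queue = [73, 85, 86, 97]
enqueue(91): queue = [73, 85, 86, 97, 91]
enqueue(44): queue = [73, 85, 86, 97, 91, 44]
enqueue(61): queue = [73, 85, 86, 97, 91, 44, 61]
enqueue(44): queue = [73, 85, 86, 97, 91, 44, 61, 44]
enqueue(76): queue = [73, 85, 86, 97, 91, 44, 61, 44, 76]
dequeue(): queue = [85, 86, 97, 91, 44, 61, 44, 76]
dequeue(): queue = [86, 97, 91, 44, 61, 44, 76]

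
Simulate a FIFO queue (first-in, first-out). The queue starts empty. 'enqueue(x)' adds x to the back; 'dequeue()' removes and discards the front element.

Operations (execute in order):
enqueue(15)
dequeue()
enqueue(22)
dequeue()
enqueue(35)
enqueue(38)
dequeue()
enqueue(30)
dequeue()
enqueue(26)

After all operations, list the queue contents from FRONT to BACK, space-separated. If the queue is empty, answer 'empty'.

Answer: 30 26

Derivation:
enqueue(15): [15]
dequeue(): []
enqueue(22): [22]
dequeue(): []
enqueue(35): [35]
enqueue(38): [35, 38]
dequeue(): [38]
enqueue(30): [38, 30]
dequeue(): [30]
enqueue(26): [30, 26]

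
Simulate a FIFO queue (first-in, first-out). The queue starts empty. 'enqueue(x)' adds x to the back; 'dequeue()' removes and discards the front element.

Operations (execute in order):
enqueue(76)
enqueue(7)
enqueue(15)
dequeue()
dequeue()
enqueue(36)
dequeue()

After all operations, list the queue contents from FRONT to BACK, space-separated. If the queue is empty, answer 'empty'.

Answer: 36

Derivation:
enqueue(76): [76]
enqueue(7): [76, 7]
enqueue(15): [76, 7, 15]
dequeue(): [7, 15]
dequeue(): [15]
enqueue(36): [15, 36]
dequeue(): [36]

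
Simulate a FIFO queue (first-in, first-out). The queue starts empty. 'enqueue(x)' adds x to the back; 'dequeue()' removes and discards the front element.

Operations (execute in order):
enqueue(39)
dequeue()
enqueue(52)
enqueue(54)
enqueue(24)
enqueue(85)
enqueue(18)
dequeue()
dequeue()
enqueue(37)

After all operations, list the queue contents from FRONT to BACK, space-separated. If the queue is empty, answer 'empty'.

enqueue(39): [39]
dequeue(): []
enqueue(52): [52]
enqueue(54): [52, 54]
enqueue(24): [52, 54, 24]
enqueue(85): [52, 54, 24, 85]
enqueue(18): [52, 54, 24, 85, 18]
dequeue(): [54, 24, 85, 18]
dequeue(): [24, 85, 18]
enqueue(37): [24, 85, 18, 37]

Answer: 24 85 18 37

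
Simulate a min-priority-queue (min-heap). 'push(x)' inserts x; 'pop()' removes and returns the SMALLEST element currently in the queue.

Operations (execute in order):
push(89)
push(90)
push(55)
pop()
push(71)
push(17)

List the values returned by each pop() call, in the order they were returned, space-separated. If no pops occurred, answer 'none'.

Answer: 55

Derivation:
push(89): heap contents = [89]
push(90): heap contents = [89, 90]
push(55): heap contents = [55, 89, 90]
pop() → 55: heap contents = [89, 90]
push(71): heap contents = [71, 89, 90]
push(17): heap contents = [17, 71, 89, 90]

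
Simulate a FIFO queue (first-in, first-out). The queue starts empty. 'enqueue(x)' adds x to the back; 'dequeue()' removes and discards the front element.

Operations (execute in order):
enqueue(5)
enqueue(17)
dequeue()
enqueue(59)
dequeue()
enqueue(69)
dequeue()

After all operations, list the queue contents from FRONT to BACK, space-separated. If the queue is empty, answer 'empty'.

Answer: 69

Derivation:
enqueue(5): [5]
enqueue(17): [5, 17]
dequeue(): [17]
enqueue(59): [17, 59]
dequeue(): [59]
enqueue(69): [59, 69]
dequeue(): [69]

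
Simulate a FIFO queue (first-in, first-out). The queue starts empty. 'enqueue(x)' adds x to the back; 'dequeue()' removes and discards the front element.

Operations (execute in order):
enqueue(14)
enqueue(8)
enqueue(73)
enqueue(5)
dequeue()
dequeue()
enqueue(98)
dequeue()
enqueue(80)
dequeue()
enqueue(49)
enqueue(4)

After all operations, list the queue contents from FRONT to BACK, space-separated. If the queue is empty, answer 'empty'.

Answer: 98 80 49 4

Derivation:
enqueue(14): [14]
enqueue(8): [14, 8]
enqueue(73): [14, 8, 73]
enqueue(5): [14, 8, 73, 5]
dequeue(): [8, 73, 5]
dequeue(): [73, 5]
enqueue(98): [73, 5, 98]
dequeue(): [5, 98]
enqueue(80): [5, 98, 80]
dequeue(): [98, 80]
enqueue(49): [98, 80, 49]
enqueue(4): [98, 80, 49, 4]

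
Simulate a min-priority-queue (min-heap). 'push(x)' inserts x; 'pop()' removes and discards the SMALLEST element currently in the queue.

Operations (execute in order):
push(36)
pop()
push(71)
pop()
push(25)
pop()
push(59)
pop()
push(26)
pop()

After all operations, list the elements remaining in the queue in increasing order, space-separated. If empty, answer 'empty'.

push(36): heap contents = [36]
pop() → 36: heap contents = []
push(71): heap contents = [71]
pop() → 71: heap contents = []
push(25): heap contents = [25]
pop() → 25: heap contents = []
push(59): heap contents = [59]
pop() → 59: heap contents = []
push(26): heap contents = [26]
pop() → 26: heap contents = []

Answer: empty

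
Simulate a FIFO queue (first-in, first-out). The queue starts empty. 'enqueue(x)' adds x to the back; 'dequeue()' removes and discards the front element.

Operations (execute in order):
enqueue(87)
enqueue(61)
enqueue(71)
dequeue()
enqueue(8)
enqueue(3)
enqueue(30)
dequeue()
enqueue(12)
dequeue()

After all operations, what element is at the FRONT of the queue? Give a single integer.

Answer: 8

Derivation:
enqueue(87): queue = [87]
enqueue(61): queue = [87, 61]
enqueue(71): queue = [87, 61, 71]
dequeue(): queue = [61, 71]
enqueue(8): queue = [61, 71, 8]
enqueue(3): queue = [61, 71, 8, 3]
enqueue(30): queue = [61, 71, 8, 3, 30]
dequeue(): queue = [71, 8, 3, 30]
enqueue(12): queue = [71, 8, 3, 30, 12]
dequeue(): queue = [8, 3, 30, 12]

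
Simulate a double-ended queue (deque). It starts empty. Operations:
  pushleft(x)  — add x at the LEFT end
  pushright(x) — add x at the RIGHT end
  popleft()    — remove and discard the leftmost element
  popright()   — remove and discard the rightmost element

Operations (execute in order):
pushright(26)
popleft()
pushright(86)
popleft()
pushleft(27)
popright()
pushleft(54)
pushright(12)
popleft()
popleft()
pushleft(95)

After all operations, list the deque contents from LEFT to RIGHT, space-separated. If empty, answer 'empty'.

pushright(26): [26]
popleft(): []
pushright(86): [86]
popleft(): []
pushleft(27): [27]
popright(): []
pushleft(54): [54]
pushright(12): [54, 12]
popleft(): [12]
popleft(): []
pushleft(95): [95]

Answer: 95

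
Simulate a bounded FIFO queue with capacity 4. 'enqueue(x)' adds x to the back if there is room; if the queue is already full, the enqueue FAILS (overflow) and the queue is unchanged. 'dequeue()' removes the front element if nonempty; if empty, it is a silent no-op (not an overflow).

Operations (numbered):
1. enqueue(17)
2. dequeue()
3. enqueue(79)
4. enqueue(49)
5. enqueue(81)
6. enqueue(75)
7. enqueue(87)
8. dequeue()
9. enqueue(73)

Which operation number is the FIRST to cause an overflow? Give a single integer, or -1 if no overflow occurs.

1. enqueue(17): size=1
2. dequeue(): size=0
3. enqueue(79): size=1
4. enqueue(49): size=2
5. enqueue(81): size=3
6. enqueue(75): size=4
7. enqueue(87): size=4=cap → OVERFLOW (fail)
8. dequeue(): size=3
9. enqueue(73): size=4

Answer: 7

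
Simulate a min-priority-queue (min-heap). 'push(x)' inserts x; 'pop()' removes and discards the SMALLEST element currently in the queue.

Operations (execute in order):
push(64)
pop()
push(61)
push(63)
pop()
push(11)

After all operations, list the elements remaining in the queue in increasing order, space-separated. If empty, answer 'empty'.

Answer: 11 63

Derivation:
push(64): heap contents = [64]
pop() → 64: heap contents = []
push(61): heap contents = [61]
push(63): heap contents = [61, 63]
pop() → 61: heap contents = [63]
push(11): heap contents = [11, 63]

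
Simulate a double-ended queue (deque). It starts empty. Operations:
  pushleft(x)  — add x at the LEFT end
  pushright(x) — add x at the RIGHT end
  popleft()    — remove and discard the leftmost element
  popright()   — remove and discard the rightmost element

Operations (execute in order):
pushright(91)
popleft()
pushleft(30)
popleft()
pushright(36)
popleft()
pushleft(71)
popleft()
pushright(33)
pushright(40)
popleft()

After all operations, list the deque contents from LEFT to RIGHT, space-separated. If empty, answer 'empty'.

Answer: 40

Derivation:
pushright(91): [91]
popleft(): []
pushleft(30): [30]
popleft(): []
pushright(36): [36]
popleft(): []
pushleft(71): [71]
popleft(): []
pushright(33): [33]
pushright(40): [33, 40]
popleft(): [40]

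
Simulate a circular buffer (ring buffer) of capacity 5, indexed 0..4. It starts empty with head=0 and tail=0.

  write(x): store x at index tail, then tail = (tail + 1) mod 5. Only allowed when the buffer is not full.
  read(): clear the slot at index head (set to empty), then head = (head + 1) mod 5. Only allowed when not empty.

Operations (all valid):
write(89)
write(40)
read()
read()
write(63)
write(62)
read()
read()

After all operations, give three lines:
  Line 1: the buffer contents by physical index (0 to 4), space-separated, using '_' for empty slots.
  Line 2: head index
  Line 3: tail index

Answer: _ _ _ _ _
4
4

Derivation:
write(89): buf=[89 _ _ _ _], head=0, tail=1, size=1
write(40): buf=[89 40 _ _ _], head=0, tail=2, size=2
read(): buf=[_ 40 _ _ _], head=1, tail=2, size=1
read(): buf=[_ _ _ _ _], head=2, tail=2, size=0
write(63): buf=[_ _ 63 _ _], head=2, tail=3, size=1
write(62): buf=[_ _ 63 62 _], head=2, tail=4, size=2
read(): buf=[_ _ _ 62 _], head=3, tail=4, size=1
read(): buf=[_ _ _ _ _], head=4, tail=4, size=0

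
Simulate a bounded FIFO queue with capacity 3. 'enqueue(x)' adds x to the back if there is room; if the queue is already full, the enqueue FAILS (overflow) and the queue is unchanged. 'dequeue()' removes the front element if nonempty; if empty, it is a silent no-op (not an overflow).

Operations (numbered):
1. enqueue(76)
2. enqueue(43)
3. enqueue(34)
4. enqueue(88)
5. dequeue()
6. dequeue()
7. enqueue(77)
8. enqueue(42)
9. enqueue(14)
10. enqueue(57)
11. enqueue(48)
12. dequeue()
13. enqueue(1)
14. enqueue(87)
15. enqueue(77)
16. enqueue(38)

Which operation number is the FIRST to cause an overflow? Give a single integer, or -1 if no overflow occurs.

1. enqueue(76): size=1
2. enqueue(43): size=2
3. enqueue(34): size=3
4. enqueue(88): size=3=cap → OVERFLOW (fail)
5. dequeue(): size=2
6. dequeue(): size=1
7. enqueue(77): size=2
8. enqueue(42): size=3
9. enqueue(14): size=3=cap → OVERFLOW (fail)
10. enqueue(57): size=3=cap → OVERFLOW (fail)
11. enqueue(48): size=3=cap → OVERFLOW (fail)
12. dequeue(): size=2
13. enqueue(1): size=3
14. enqueue(87): size=3=cap → OVERFLOW (fail)
15. enqueue(77): size=3=cap → OVERFLOW (fail)
16. enqueue(38): size=3=cap → OVERFLOW (fail)

Answer: 4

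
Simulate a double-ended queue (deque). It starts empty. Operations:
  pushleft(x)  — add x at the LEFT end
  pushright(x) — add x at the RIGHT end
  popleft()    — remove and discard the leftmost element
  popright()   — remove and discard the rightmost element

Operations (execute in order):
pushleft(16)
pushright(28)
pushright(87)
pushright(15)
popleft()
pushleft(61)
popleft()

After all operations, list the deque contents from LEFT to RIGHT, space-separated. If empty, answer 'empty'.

pushleft(16): [16]
pushright(28): [16, 28]
pushright(87): [16, 28, 87]
pushright(15): [16, 28, 87, 15]
popleft(): [28, 87, 15]
pushleft(61): [61, 28, 87, 15]
popleft(): [28, 87, 15]

Answer: 28 87 15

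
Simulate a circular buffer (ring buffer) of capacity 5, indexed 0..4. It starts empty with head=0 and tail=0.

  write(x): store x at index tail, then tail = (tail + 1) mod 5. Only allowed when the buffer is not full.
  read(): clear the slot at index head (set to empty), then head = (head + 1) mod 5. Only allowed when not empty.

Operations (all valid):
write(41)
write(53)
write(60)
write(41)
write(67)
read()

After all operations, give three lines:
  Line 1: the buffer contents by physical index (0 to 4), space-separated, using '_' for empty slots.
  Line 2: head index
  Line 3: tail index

write(41): buf=[41 _ _ _ _], head=0, tail=1, size=1
write(53): buf=[41 53 _ _ _], head=0, tail=2, size=2
write(60): buf=[41 53 60 _ _], head=0, tail=3, size=3
write(41): buf=[41 53 60 41 _], head=0, tail=4, size=4
write(67): buf=[41 53 60 41 67], head=0, tail=0, size=5
read(): buf=[_ 53 60 41 67], head=1, tail=0, size=4

Answer: _ 53 60 41 67
1
0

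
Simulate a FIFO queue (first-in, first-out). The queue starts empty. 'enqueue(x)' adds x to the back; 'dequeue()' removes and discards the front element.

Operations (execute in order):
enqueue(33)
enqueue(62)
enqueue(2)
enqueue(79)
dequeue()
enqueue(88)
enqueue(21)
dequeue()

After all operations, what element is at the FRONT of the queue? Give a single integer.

enqueue(33): queue = [33]
enqueue(62): queue = [33, 62]
enqueue(2): queue = [33, 62, 2]
enqueue(79): queue = [33, 62, 2, 79]
dequeue(): queue = [62, 2, 79]
enqueue(88): queue = [62, 2, 79, 88]
enqueue(21): queue = [62, 2, 79, 88, 21]
dequeue(): queue = [2, 79, 88, 21]

Answer: 2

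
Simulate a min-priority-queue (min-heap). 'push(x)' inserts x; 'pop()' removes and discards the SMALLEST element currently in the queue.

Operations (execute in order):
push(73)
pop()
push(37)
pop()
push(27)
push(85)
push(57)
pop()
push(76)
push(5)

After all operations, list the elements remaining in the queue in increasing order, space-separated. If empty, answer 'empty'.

Answer: 5 57 76 85

Derivation:
push(73): heap contents = [73]
pop() → 73: heap contents = []
push(37): heap contents = [37]
pop() → 37: heap contents = []
push(27): heap contents = [27]
push(85): heap contents = [27, 85]
push(57): heap contents = [27, 57, 85]
pop() → 27: heap contents = [57, 85]
push(76): heap contents = [57, 76, 85]
push(5): heap contents = [5, 57, 76, 85]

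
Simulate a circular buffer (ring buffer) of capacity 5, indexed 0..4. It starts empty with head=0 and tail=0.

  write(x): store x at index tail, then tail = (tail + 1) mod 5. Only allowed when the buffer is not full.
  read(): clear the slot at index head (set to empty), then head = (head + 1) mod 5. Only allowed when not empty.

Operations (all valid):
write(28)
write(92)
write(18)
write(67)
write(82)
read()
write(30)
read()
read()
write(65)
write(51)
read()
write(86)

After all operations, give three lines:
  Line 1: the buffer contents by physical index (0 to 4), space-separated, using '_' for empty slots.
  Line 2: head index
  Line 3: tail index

write(28): buf=[28 _ _ _ _], head=0, tail=1, size=1
write(92): buf=[28 92 _ _ _], head=0, tail=2, size=2
write(18): buf=[28 92 18 _ _], head=0, tail=3, size=3
write(67): buf=[28 92 18 67 _], head=0, tail=4, size=4
write(82): buf=[28 92 18 67 82], head=0, tail=0, size=5
read(): buf=[_ 92 18 67 82], head=1, tail=0, size=4
write(30): buf=[30 92 18 67 82], head=1, tail=1, size=5
read(): buf=[30 _ 18 67 82], head=2, tail=1, size=4
read(): buf=[30 _ _ 67 82], head=3, tail=1, size=3
write(65): buf=[30 65 _ 67 82], head=3, tail=2, size=4
write(51): buf=[30 65 51 67 82], head=3, tail=3, size=5
read(): buf=[30 65 51 _ 82], head=4, tail=3, size=4
write(86): buf=[30 65 51 86 82], head=4, tail=4, size=5

Answer: 30 65 51 86 82
4
4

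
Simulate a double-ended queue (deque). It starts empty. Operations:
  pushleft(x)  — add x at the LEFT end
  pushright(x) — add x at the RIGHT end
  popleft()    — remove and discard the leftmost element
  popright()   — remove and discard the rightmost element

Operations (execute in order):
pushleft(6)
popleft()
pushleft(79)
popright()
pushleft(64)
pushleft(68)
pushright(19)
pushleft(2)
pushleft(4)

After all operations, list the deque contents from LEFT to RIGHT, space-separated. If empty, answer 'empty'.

pushleft(6): [6]
popleft(): []
pushleft(79): [79]
popright(): []
pushleft(64): [64]
pushleft(68): [68, 64]
pushright(19): [68, 64, 19]
pushleft(2): [2, 68, 64, 19]
pushleft(4): [4, 2, 68, 64, 19]

Answer: 4 2 68 64 19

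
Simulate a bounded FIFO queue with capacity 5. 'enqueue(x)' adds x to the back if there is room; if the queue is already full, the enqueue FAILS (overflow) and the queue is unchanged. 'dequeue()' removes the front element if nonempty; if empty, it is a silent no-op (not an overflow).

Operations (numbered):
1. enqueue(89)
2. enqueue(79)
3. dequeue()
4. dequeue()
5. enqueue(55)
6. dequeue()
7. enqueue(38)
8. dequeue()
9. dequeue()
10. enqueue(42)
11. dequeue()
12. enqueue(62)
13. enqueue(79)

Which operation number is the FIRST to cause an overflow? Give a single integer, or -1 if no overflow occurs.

1. enqueue(89): size=1
2. enqueue(79): size=2
3. dequeue(): size=1
4. dequeue(): size=0
5. enqueue(55): size=1
6. dequeue(): size=0
7. enqueue(38): size=1
8. dequeue(): size=0
9. dequeue(): empty, no-op, size=0
10. enqueue(42): size=1
11. dequeue(): size=0
12. enqueue(62): size=1
13. enqueue(79): size=2

Answer: -1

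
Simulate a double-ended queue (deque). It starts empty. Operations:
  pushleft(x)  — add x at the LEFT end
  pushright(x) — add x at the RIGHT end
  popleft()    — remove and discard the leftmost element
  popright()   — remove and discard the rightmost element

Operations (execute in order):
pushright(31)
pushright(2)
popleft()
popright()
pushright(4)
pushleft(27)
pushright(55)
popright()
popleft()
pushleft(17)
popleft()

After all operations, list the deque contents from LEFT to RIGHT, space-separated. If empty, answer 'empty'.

Answer: 4

Derivation:
pushright(31): [31]
pushright(2): [31, 2]
popleft(): [2]
popright(): []
pushright(4): [4]
pushleft(27): [27, 4]
pushright(55): [27, 4, 55]
popright(): [27, 4]
popleft(): [4]
pushleft(17): [17, 4]
popleft(): [4]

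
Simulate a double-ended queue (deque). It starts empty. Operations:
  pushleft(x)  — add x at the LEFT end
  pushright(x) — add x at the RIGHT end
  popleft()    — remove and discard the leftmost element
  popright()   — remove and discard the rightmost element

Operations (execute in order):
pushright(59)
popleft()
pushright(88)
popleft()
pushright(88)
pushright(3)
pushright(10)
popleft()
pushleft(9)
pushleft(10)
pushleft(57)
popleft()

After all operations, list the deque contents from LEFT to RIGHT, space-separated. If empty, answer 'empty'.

pushright(59): [59]
popleft(): []
pushright(88): [88]
popleft(): []
pushright(88): [88]
pushright(3): [88, 3]
pushright(10): [88, 3, 10]
popleft(): [3, 10]
pushleft(9): [9, 3, 10]
pushleft(10): [10, 9, 3, 10]
pushleft(57): [57, 10, 9, 3, 10]
popleft(): [10, 9, 3, 10]

Answer: 10 9 3 10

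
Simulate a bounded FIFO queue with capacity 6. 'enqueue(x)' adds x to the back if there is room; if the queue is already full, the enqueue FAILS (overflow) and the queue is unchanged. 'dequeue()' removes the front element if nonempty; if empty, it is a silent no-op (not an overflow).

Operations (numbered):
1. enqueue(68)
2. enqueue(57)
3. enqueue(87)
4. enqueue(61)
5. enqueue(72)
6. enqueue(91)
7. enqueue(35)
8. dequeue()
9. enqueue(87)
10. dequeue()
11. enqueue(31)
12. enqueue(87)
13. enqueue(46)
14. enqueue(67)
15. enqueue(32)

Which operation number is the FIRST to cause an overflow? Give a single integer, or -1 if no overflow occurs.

1. enqueue(68): size=1
2. enqueue(57): size=2
3. enqueue(87): size=3
4. enqueue(61): size=4
5. enqueue(72): size=5
6. enqueue(91): size=6
7. enqueue(35): size=6=cap → OVERFLOW (fail)
8. dequeue(): size=5
9. enqueue(87): size=6
10. dequeue(): size=5
11. enqueue(31): size=6
12. enqueue(87): size=6=cap → OVERFLOW (fail)
13. enqueue(46): size=6=cap → OVERFLOW (fail)
14. enqueue(67): size=6=cap → OVERFLOW (fail)
15. enqueue(32): size=6=cap → OVERFLOW (fail)

Answer: 7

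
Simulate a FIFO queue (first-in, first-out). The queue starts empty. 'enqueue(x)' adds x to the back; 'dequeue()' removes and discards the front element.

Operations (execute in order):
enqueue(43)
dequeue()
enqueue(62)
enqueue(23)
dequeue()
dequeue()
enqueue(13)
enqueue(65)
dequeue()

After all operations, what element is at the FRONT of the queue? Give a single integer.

enqueue(43): queue = [43]
dequeue(): queue = []
enqueue(62): queue = [62]
enqueue(23): queue = [62, 23]
dequeue(): queue = [23]
dequeue(): queue = []
enqueue(13): queue = [13]
enqueue(65): queue = [13, 65]
dequeue(): queue = [65]

Answer: 65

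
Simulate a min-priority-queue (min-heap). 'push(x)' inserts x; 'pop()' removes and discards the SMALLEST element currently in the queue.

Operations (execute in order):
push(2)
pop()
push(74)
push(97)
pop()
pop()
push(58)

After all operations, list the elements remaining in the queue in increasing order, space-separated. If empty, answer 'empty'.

push(2): heap contents = [2]
pop() → 2: heap contents = []
push(74): heap contents = [74]
push(97): heap contents = [74, 97]
pop() → 74: heap contents = [97]
pop() → 97: heap contents = []
push(58): heap contents = [58]

Answer: 58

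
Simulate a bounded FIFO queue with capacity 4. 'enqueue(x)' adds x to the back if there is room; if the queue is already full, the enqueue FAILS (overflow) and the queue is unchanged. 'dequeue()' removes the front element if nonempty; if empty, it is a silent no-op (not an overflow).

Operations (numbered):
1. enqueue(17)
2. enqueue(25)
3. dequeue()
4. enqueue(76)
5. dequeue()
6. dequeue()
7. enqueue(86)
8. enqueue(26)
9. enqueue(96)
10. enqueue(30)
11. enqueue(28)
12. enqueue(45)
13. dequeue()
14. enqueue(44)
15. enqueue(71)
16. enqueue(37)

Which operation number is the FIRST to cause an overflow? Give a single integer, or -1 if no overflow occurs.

1. enqueue(17): size=1
2. enqueue(25): size=2
3. dequeue(): size=1
4. enqueue(76): size=2
5. dequeue(): size=1
6. dequeue(): size=0
7. enqueue(86): size=1
8. enqueue(26): size=2
9. enqueue(96): size=3
10. enqueue(30): size=4
11. enqueue(28): size=4=cap → OVERFLOW (fail)
12. enqueue(45): size=4=cap → OVERFLOW (fail)
13. dequeue(): size=3
14. enqueue(44): size=4
15. enqueue(71): size=4=cap → OVERFLOW (fail)
16. enqueue(37): size=4=cap → OVERFLOW (fail)

Answer: 11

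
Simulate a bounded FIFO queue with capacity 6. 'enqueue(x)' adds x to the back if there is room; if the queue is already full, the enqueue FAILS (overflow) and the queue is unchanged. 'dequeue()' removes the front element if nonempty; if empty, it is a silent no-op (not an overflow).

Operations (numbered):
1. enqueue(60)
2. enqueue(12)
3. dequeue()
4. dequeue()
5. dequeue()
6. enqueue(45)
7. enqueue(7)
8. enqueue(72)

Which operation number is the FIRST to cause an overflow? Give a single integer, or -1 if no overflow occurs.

Answer: -1

Derivation:
1. enqueue(60): size=1
2. enqueue(12): size=2
3. dequeue(): size=1
4. dequeue(): size=0
5. dequeue(): empty, no-op, size=0
6. enqueue(45): size=1
7. enqueue(7): size=2
8. enqueue(72): size=3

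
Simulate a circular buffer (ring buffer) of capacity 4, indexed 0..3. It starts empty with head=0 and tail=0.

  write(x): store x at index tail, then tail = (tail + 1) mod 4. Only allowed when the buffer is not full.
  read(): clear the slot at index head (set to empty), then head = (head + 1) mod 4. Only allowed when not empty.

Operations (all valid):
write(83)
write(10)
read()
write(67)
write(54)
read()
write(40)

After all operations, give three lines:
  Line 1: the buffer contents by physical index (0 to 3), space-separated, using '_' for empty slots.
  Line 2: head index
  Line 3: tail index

Answer: 40 _ 67 54
2
1

Derivation:
write(83): buf=[83 _ _ _], head=0, tail=1, size=1
write(10): buf=[83 10 _ _], head=0, tail=2, size=2
read(): buf=[_ 10 _ _], head=1, tail=2, size=1
write(67): buf=[_ 10 67 _], head=1, tail=3, size=2
write(54): buf=[_ 10 67 54], head=1, tail=0, size=3
read(): buf=[_ _ 67 54], head=2, tail=0, size=2
write(40): buf=[40 _ 67 54], head=2, tail=1, size=3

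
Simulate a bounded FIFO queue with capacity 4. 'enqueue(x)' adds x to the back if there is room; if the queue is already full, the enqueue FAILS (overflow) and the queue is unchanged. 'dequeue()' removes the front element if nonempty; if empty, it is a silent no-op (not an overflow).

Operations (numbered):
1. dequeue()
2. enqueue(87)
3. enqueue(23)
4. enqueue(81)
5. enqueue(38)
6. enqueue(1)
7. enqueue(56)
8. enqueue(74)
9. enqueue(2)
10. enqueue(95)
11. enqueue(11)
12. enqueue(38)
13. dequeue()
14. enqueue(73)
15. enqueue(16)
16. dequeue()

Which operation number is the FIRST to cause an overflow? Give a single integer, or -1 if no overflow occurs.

1. dequeue(): empty, no-op, size=0
2. enqueue(87): size=1
3. enqueue(23): size=2
4. enqueue(81): size=3
5. enqueue(38): size=4
6. enqueue(1): size=4=cap → OVERFLOW (fail)
7. enqueue(56): size=4=cap → OVERFLOW (fail)
8. enqueue(74): size=4=cap → OVERFLOW (fail)
9. enqueue(2): size=4=cap → OVERFLOW (fail)
10. enqueue(95): size=4=cap → OVERFLOW (fail)
11. enqueue(11): size=4=cap → OVERFLOW (fail)
12. enqueue(38): size=4=cap → OVERFLOW (fail)
13. dequeue(): size=3
14. enqueue(73): size=4
15. enqueue(16): size=4=cap → OVERFLOW (fail)
16. dequeue(): size=3

Answer: 6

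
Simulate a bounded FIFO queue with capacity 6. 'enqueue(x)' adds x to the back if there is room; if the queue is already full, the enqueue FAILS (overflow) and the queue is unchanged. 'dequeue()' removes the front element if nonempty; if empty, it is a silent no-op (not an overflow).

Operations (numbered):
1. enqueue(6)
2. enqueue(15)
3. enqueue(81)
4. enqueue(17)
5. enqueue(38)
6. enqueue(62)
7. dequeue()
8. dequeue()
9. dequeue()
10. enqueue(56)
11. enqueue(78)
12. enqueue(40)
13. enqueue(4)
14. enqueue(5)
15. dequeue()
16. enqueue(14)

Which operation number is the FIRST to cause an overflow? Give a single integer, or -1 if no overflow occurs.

Answer: 13

Derivation:
1. enqueue(6): size=1
2. enqueue(15): size=2
3. enqueue(81): size=3
4. enqueue(17): size=4
5. enqueue(38): size=5
6. enqueue(62): size=6
7. dequeue(): size=5
8. dequeue(): size=4
9. dequeue(): size=3
10. enqueue(56): size=4
11. enqueue(78): size=5
12. enqueue(40): size=6
13. enqueue(4): size=6=cap → OVERFLOW (fail)
14. enqueue(5): size=6=cap → OVERFLOW (fail)
15. dequeue(): size=5
16. enqueue(14): size=6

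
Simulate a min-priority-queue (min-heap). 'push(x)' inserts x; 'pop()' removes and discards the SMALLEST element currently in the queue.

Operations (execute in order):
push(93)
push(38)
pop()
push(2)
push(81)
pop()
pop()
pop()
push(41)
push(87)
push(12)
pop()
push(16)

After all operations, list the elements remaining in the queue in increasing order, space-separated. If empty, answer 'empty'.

Answer: 16 41 87

Derivation:
push(93): heap contents = [93]
push(38): heap contents = [38, 93]
pop() → 38: heap contents = [93]
push(2): heap contents = [2, 93]
push(81): heap contents = [2, 81, 93]
pop() → 2: heap contents = [81, 93]
pop() → 81: heap contents = [93]
pop() → 93: heap contents = []
push(41): heap contents = [41]
push(87): heap contents = [41, 87]
push(12): heap contents = [12, 41, 87]
pop() → 12: heap contents = [41, 87]
push(16): heap contents = [16, 41, 87]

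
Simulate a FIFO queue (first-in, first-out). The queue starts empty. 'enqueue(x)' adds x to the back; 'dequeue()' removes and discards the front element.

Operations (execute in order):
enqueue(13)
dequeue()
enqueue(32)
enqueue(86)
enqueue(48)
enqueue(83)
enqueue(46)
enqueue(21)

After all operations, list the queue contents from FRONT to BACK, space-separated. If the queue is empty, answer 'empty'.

enqueue(13): [13]
dequeue(): []
enqueue(32): [32]
enqueue(86): [32, 86]
enqueue(48): [32, 86, 48]
enqueue(83): [32, 86, 48, 83]
enqueue(46): [32, 86, 48, 83, 46]
enqueue(21): [32, 86, 48, 83, 46, 21]

Answer: 32 86 48 83 46 21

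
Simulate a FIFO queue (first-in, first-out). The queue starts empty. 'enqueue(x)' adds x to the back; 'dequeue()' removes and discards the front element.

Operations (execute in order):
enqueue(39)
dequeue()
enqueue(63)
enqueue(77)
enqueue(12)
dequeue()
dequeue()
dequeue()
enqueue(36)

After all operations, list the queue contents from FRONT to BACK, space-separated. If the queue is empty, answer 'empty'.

Answer: 36

Derivation:
enqueue(39): [39]
dequeue(): []
enqueue(63): [63]
enqueue(77): [63, 77]
enqueue(12): [63, 77, 12]
dequeue(): [77, 12]
dequeue(): [12]
dequeue(): []
enqueue(36): [36]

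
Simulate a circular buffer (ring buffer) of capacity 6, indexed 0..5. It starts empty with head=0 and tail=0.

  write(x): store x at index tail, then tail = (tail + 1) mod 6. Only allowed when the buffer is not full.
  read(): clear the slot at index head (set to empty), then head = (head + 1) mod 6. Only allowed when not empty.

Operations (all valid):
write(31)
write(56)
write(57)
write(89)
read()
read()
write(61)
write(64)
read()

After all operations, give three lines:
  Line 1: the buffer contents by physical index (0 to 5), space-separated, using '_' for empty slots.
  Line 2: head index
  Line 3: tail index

Answer: _ _ _ 89 61 64
3
0

Derivation:
write(31): buf=[31 _ _ _ _ _], head=0, tail=1, size=1
write(56): buf=[31 56 _ _ _ _], head=0, tail=2, size=2
write(57): buf=[31 56 57 _ _ _], head=0, tail=3, size=3
write(89): buf=[31 56 57 89 _ _], head=0, tail=4, size=4
read(): buf=[_ 56 57 89 _ _], head=1, tail=4, size=3
read(): buf=[_ _ 57 89 _ _], head=2, tail=4, size=2
write(61): buf=[_ _ 57 89 61 _], head=2, tail=5, size=3
write(64): buf=[_ _ 57 89 61 64], head=2, tail=0, size=4
read(): buf=[_ _ _ 89 61 64], head=3, tail=0, size=3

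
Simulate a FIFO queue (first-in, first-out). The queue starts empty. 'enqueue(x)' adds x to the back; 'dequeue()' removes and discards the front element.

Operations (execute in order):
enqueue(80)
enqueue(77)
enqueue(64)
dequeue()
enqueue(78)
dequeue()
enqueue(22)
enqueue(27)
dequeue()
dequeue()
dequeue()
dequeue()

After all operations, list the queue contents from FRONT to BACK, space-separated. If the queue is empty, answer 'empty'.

enqueue(80): [80]
enqueue(77): [80, 77]
enqueue(64): [80, 77, 64]
dequeue(): [77, 64]
enqueue(78): [77, 64, 78]
dequeue(): [64, 78]
enqueue(22): [64, 78, 22]
enqueue(27): [64, 78, 22, 27]
dequeue(): [78, 22, 27]
dequeue(): [22, 27]
dequeue(): [27]
dequeue(): []

Answer: empty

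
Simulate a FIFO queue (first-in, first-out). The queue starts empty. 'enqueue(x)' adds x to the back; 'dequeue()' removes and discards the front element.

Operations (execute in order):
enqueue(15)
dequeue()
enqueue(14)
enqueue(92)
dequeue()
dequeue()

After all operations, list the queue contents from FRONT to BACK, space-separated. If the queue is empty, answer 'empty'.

Answer: empty

Derivation:
enqueue(15): [15]
dequeue(): []
enqueue(14): [14]
enqueue(92): [14, 92]
dequeue(): [92]
dequeue(): []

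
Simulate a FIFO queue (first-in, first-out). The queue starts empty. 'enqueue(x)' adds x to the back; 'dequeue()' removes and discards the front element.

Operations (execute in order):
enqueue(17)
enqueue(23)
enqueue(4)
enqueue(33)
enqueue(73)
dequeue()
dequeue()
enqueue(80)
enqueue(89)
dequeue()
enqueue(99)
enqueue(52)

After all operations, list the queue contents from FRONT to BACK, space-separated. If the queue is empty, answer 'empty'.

enqueue(17): [17]
enqueue(23): [17, 23]
enqueue(4): [17, 23, 4]
enqueue(33): [17, 23, 4, 33]
enqueue(73): [17, 23, 4, 33, 73]
dequeue(): [23, 4, 33, 73]
dequeue(): [4, 33, 73]
enqueue(80): [4, 33, 73, 80]
enqueue(89): [4, 33, 73, 80, 89]
dequeue(): [33, 73, 80, 89]
enqueue(99): [33, 73, 80, 89, 99]
enqueue(52): [33, 73, 80, 89, 99, 52]

Answer: 33 73 80 89 99 52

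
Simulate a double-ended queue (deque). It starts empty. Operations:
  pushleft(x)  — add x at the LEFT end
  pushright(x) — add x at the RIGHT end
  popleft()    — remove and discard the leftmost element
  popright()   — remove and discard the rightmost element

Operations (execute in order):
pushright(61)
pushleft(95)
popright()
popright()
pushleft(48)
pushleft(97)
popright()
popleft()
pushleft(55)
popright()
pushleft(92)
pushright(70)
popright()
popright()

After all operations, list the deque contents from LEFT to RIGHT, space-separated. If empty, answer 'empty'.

pushright(61): [61]
pushleft(95): [95, 61]
popright(): [95]
popright(): []
pushleft(48): [48]
pushleft(97): [97, 48]
popright(): [97]
popleft(): []
pushleft(55): [55]
popright(): []
pushleft(92): [92]
pushright(70): [92, 70]
popright(): [92]
popright(): []

Answer: empty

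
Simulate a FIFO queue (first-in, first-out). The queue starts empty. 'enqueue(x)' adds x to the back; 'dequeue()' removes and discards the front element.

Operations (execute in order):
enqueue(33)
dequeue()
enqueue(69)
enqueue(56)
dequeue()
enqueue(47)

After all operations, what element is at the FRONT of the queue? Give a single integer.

Answer: 56

Derivation:
enqueue(33): queue = [33]
dequeue(): queue = []
enqueue(69): queue = [69]
enqueue(56): queue = [69, 56]
dequeue(): queue = [56]
enqueue(47): queue = [56, 47]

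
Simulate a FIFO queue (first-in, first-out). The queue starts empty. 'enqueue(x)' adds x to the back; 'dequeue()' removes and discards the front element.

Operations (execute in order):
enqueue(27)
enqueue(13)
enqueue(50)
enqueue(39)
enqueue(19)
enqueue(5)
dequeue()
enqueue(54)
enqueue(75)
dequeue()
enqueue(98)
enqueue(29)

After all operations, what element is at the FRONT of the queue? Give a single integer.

enqueue(27): queue = [27]
enqueue(13): queue = [27, 13]
enqueue(50): queue = [27, 13, 50]
enqueue(39): queue = [27, 13, 50, 39]
enqueue(19): queue = [27, 13, 50, 39, 19]
enqueue(5): queue = [27, 13, 50, 39, 19, 5]
dequeue(): queue = [13, 50, 39, 19, 5]
enqueue(54): queue = [13, 50, 39, 19, 5, 54]
enqueue(75): queue = [13, 50, 39, 19, 5, 54, 75]
dequeue(): queue = [50, 39, 19, 5, 54, 75]
enqueue(98): queue = [50, 39, 19, 5, 54, 75, 98]
enqueue(29): queue = [50, 39, 19, 5, 54, 75, 98, 29]

Answer: 50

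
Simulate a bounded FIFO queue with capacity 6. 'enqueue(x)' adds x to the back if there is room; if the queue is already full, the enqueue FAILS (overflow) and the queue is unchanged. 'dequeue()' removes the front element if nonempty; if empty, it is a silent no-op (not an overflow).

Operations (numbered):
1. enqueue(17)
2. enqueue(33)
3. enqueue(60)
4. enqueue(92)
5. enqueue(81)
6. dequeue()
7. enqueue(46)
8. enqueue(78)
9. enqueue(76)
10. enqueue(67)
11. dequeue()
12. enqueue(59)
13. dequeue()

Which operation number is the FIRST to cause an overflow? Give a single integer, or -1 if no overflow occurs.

Answer: 9

Derivation:
1. enqueue(17): size=1
2. enqueue(33): size=2
3. enqueue(60): size=3
4. enqueue(92): size=4
5. enqueue(81): size=5
6. dequeue(): size=4
7. enqueue(46): size=5
8. enqueue(78): size=6
9. enqueue(76): size=6=cap → OVERFLOW (fail)
10. enqueue(67): size=6=cap → OVERFLOW (fail)
11. dequeue(): size=5
12. enqueue(59): size=6
13. dequeue(): size=5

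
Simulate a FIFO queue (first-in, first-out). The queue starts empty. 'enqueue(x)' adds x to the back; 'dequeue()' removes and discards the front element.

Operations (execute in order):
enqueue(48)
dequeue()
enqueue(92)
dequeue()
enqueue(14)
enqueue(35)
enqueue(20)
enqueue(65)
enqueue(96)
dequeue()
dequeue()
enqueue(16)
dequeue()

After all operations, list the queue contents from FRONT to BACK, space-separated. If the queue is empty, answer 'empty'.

enqueue(48): [48]
dequeue(): []
enqueue(92): [92]
dequeue(): []
enqueue(14): [14]
enqueue(35): [14, 35]
enqueue(20): [14, 35, 20]
enqueue(65): [14, 35, 20, 65]
enqueue(96): [14, 35, 20, 65, 96]
dequeue(): [35, 20, 65, 96]
dequeue(): [20, 65, 96]
enqueue(16): [20, 65, 96, 16]
dequeue(): [65, 96, 16]

Answer: 65 96 16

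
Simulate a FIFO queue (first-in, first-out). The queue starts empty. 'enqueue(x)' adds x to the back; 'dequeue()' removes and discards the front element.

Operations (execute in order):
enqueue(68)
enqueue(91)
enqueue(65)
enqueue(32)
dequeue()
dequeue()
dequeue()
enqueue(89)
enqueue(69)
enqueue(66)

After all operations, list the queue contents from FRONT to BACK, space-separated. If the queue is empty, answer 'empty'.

enqueue(68): [68]
enqueue(91): [68, 91]
enqueue(65): [68, 91, 65]
enqueue(32): [68, 91, 65, 32]
dequeue(): [91, 65, 32]
dequeue(): [65, 32]
dequeue(): [32]
enqueue(89): [32, 89]
enqueue(69): [32, 89, 69]
enqueue(66): [32, 89, 69, 66]

Answer: 32 89 69 66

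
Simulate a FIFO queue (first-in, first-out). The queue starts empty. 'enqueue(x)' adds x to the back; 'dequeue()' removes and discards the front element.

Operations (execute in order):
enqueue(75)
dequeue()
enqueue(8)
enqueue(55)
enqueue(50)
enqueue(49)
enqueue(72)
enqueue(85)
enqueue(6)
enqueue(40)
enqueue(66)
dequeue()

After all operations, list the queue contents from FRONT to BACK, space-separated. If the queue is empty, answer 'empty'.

enqueue(75): [75]
dequeue(): []
enqueue(8): [8]
enqueue(55): [8, 55]
enqueue(50): [8, 55, 50]
enqueue(49): [8, 55, 50, 49]
enqueue(72): [8, 55, 50, 49, 72]
enqueue(85): [8, 55, 50, 49, 72, 85]
enqueue(6): [8, 55, 50, 49, 72, 85, 6]
enqueue(40): [8, 55, 50, 49, 72, 85, 6, 40]
enqueue(66): [8, 55, 50, 49, 72, 85, 6, 40, 66]
dequeue(): [55, 50, 49, 72, 85, 6, 40, 66]

Answer: 55 50 49 72 85 6 40 66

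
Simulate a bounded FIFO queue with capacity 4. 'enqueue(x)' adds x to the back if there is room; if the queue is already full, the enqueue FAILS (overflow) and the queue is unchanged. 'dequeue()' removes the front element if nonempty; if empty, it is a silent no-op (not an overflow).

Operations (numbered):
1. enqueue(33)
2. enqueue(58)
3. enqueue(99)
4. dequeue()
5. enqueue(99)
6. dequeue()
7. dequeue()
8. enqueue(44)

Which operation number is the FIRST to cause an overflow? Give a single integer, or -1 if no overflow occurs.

1. enqueue(33): size=1
2. enqueue(58): size=2
3. enqueue(99): size=3
4. dequeue(): size=2
5. enqueue(99): size=3
6. dequeue(): size=2
7. dequeue(): size=1
8. enqueue(44): size=2

Answer: -1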